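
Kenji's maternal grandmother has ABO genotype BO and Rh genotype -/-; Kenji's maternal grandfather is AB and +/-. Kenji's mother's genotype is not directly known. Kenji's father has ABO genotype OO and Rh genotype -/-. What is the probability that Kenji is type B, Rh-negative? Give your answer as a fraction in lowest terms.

Kenji's mother's ABO genotype from BO × AB: 1/4 AB, 1/4 AO, 1/4 BB, 1/4 BO.
Crossing each possibility with the father OO and summing P(type B): 1/4·1/2 + 1/4·0 + 1/4·1 + 1/4·1/2 = 1/2.
Similarly for Rh via the mother's Rh distribution: P(Rh-) = 3/4.
Independent loci: 1/2 × 3/4 = 3/8.

3/8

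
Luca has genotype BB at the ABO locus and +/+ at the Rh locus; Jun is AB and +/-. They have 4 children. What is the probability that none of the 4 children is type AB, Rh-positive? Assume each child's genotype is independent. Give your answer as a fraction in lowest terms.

1/16

ABO cross BB × AB → 1/2 B, 1/2 AB.
Rh cross +/+ × +/- → 1 Rh+; so P(type AB, Rh-positive) = 1/2 × 1 = 1/2 per child.
P(not type AB, Rh-positive) = 1/2 for one child; (1/2)^4 = 1/16.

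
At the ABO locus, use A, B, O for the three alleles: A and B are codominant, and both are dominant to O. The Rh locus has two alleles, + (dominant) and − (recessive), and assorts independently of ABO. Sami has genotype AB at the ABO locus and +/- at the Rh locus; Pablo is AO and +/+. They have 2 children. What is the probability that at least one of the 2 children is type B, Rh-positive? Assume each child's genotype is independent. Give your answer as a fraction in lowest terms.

ABO cross AB × AO → 1/2 A, 1/4 B, 1/4 AB.
Rh cross +/- × +/+ → 1 Rh+; so P(type B, Rh-positive) = 1/4 × 1 = 1/4 per child.
P(none) = (3/4)^2 = 9/16; P(at least one) = 1 − 9/16 = 7/16.

7/16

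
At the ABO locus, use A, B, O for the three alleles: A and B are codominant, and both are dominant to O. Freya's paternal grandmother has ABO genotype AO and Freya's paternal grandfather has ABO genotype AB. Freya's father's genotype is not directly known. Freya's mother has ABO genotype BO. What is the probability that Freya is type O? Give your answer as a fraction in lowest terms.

Freya's father's ABO genotype from AO × AB: 1/4 AA, 1/4 AB, 1/4 AO, 1/4 BO.
Crossing each possibility with the mother BO and summing P(type O): 1/4·0 + 1/4·0 + 1/4·1/4 + 1/4·1/4 = 1/8.

1/8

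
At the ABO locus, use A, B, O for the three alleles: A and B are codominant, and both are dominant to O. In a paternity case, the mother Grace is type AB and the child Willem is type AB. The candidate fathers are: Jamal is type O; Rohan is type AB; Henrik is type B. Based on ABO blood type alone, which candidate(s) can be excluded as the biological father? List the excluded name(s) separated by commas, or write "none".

Jamal

A candidate is excluded only if no genotype consistent with his phenotype could produce a type AB child with a type AB mother.
Jamal (type O): no genotype consistent with that phenotype can produce a type-AB child with a type-AB mother.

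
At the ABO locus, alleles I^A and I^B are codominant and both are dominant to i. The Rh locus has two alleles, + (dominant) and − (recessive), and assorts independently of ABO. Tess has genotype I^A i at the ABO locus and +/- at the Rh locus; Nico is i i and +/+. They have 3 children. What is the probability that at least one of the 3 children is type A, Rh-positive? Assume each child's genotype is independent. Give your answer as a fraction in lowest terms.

ABO cross I^A i × i i → 1/2 O, 1/2 A.
Rh cross +/- × +/+ → 1 Rh+; so P(type A, Rh-positive) = 1/2 × 1 = 1/2 per child.
P(none) = (1/2)^3 = 1/8; P(at least one) = 1 − 1/8 = 7/8.

7/8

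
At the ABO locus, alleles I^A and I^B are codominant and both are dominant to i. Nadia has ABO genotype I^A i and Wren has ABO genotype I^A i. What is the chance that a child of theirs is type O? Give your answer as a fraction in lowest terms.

1/4

ABO cross I^A i × I^A i → offspring phenotypes: 1/4 O, 3/4 A.
So P(type O) = 1/4.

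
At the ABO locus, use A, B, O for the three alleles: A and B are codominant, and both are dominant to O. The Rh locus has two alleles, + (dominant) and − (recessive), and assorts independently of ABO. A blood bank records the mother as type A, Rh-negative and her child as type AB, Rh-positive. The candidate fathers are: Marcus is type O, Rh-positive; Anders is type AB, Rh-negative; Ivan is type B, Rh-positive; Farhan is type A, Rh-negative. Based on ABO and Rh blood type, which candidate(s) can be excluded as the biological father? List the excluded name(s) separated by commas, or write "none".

Marcus, Anders, Farhan

A candidate is excluded only if no genotype consistent with his phenotype could produce a type AB, Rh-positive child with a type A, Rh-negative mother.
Marcus (type O, Rh+): no genotype consistent with that phenotype can produce a type-AB Rh+ child with a type-A mother.
Anders (type AB, Rh-): no genotype consistent with that phenotype can produce a type-AB Rh+ child with a type-A mother.
Farhan (type A, Rh-): no genotype consistent with that phenotype can produce a type-AB Rh+ child with a type-A mother.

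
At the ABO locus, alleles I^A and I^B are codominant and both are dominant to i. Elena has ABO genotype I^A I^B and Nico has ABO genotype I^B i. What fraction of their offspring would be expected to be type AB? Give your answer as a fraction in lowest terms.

ABO cross I^A I^B × I^B i → offspring phenotypes: 1/4 A, 1/2 B, 1/4 AB.
So P(type AB) = 1/4.

1/4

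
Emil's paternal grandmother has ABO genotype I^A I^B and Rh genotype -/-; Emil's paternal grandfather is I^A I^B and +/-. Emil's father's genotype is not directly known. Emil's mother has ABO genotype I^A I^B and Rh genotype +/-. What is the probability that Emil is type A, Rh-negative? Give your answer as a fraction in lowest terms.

Emil's father's ABO genotype from I^A I^B × I^A I^B: 1/4 I^A I^A, 1/2 I^A I^B, 1/4 I^B I^B.
Crossing each possibility with the mother I^A I^B and summing P(type A): 1/4·1/2 + 1/2·1/4 + 1/4·0 = 1/4.
Similarly for Rh via the father's Rh distribution: P(Rh-) = 3/8.
Independent loci: 1/4 × 3/8 = 3/32.

3/32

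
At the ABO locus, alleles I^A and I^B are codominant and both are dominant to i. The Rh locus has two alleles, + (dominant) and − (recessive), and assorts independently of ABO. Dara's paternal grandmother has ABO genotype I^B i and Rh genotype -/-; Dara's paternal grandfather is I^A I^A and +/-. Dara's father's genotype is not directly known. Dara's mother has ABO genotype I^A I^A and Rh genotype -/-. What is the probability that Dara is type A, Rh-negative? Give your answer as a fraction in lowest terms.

Dara's father's ABO genotype from I^B i × I^A I^A: 1/2 I^A I^B, 1/2 I^A i.
Crossing each possibility with the mother I^A I^A and summing P(type A): 1/2·1/2 + 1/2·1 = 3/4.
Similarly for Rh via the father's Rh distribution: P(Rh-) = 3/4.
Independent loci: 3/4 × 3/4 = 9/16.

9/16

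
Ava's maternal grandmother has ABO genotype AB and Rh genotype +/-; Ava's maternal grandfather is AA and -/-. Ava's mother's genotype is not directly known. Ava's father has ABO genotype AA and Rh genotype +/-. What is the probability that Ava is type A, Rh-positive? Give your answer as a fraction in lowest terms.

Ava's mother's ABO genotype from AB × AA: 1/2 AA, 1/2 AB.
Crossing each possibility with the father AA and summing P(type A): 1/2·1 + 1/2·1/2 = 3/4.
Similarly for Rh via the mother's Rh distribution: P(Rh+) = 5/8.
Independent loci: 3/4 × 5/8 = 15/32.

15/32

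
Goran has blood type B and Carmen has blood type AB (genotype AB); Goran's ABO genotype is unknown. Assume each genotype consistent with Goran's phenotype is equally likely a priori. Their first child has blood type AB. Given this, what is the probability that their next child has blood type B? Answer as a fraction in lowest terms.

Possible genotypes: Goran ∈ {BB, BO}; Carmen ∈ {AB}.
Weight each parental genotype pair by prior × P(type-AB child):
  BB × AB: posterior weight 2/3; P(next child type B) = 1/2.
  BO × AB: posterior weight 1/3; P(next child type B) = 1/2.
Weighted sum = 1/2.

1/2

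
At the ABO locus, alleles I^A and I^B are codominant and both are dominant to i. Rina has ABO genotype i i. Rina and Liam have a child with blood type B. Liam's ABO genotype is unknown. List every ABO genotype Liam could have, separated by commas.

For each candidate genotype of Liam, check whether crossing it with i i can produce every observed child phenotype.
  I^A I^A → possible child types {A} ✗
  I^A I^B → possible child types {A, B} ✓
  I^A i → possible child types {O, A} ✗
  I^B I^B → possible child types {B} ✓
  I^B i → possible child types {O, B} ✓
  i i → possible child types {O} ✗

I^A I^B, I^B I^B, I^B i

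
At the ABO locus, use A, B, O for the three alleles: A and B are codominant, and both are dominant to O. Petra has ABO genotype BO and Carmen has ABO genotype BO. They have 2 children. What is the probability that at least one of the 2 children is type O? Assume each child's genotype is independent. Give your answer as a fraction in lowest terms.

ABO cross BO × BO → 1/4 O, 3/4 B.
So P(type O) = 1/4 per child.
P(none) = (3/4)^2 = 9/16; P(at least one) = 1 − 9/16 = 7/16.

7/16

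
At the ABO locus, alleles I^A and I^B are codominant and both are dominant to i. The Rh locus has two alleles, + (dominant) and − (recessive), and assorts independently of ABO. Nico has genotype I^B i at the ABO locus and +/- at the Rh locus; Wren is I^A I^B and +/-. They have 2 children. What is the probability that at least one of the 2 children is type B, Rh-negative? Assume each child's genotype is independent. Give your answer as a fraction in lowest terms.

ABO cross I^B i × I^A I^B → 1/4 A, 1/2 B, 1/4 AB.
Rh cross +/- × +/- → 3/4 Rh+, 1/4 Rh-; so P(type B, Rh-negative) = 1/2 × 1/4 = 1/8 per child.
P(none) = (7/8)^2 = 49/64; P(at least one) = 1 − 49/64 = 15/64.

15/64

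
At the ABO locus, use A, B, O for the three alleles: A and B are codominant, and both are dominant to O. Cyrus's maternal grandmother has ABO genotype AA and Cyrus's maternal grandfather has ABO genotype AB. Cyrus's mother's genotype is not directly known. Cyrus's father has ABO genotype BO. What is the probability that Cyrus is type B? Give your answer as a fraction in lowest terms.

Cyrus's mother's ABO genotype from AA × AB: 1/2 AA, 1/2 AB.
Crossing each possibility with the father BO and summing P(type B): 1/2·0 + 1/2·1/2 = 1/4.

1/4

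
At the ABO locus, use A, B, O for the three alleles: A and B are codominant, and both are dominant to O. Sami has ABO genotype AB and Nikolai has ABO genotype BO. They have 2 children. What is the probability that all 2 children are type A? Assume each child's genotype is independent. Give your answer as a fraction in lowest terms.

1/16

ABO cross AB × BO → 1/4 A, 1/2 B, 1/4 AB.
So P(type A) = 1/4 per child.
All 2 independent: (1/4)^2 = 1/16.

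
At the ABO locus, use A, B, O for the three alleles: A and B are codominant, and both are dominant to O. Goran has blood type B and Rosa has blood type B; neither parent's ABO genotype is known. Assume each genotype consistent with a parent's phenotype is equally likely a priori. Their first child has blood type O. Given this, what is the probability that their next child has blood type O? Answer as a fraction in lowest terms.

Possible genotypes: Goran ∈ {BB, BO}; Rosa ∈ {BB, BO}.
Weight each parental genotype pair by prior × P(type-O child):
  BO × BO: posterior weight 1; P(next child type O) = 1/4.
Weighted sum = 1/4.

1/4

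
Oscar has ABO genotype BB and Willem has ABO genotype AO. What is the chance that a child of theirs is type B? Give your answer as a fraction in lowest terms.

ABO cross BB × AO → offspring phenotypes: 1/2 B, 1/2 AB.
So P(type B) = 1/2.

1/2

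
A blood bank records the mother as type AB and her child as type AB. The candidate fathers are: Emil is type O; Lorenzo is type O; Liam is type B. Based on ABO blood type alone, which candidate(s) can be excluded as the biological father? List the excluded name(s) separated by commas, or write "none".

Emil, Lorenzo

A candidate is excluded only if no genotype consistent with his phenotype could produce a type AB child with a type AB mother.
Emil (type O): no genotype consistent with that phenotype can produce a type-AB child with a type-AB mother.
Lorenzo (type O): no genotype consistent with that phenotype can produce a type-AB child with a type-AB mother.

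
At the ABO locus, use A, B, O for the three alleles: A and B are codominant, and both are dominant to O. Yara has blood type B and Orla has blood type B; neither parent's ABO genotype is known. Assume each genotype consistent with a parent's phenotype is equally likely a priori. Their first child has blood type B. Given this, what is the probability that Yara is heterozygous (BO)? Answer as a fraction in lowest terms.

7/15

Possible genotypes: Yara ∈ {BB, BO}; Orla ∈ {BB, BO}.
Weight each parental genotype pair by prior × P(type-B child):
  BB × BB: posterior weight 4/15.
  BB × BO: posterior weight 4/15.
  BO × BB: posterior weight 4/15.
  BO × BO: posterior weight 1/5.
Sum the posterior weight over pairs where Yara is BO: 7/15.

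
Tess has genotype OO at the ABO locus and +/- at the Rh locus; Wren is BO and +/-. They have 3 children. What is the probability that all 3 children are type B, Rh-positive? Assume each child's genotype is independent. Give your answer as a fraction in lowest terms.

ABO cross OO × BO → 1/2 O, 1/2 B.
Rh cross +/- × +/- → 3/4 Rh+, 1/4 Rh-; so P(type B, Rh-positive) = 1/2 × 3/4 = 3/8 per child.
All 3 independent: (3/8)^3 = 27/512.

27/512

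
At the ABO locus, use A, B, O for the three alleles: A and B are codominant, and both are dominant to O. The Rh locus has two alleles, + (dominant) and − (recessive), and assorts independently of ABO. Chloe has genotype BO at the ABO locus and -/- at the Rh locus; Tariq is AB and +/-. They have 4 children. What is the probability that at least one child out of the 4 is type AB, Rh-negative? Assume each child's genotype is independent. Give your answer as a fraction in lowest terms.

ABO cross BO × AB → 1/4 A, 1/2 B, 1/4 AB.
Rh cross -/- × +/- → 1/2 Rh+, 1/2 Rh-; so P(type AB, Rh-negative) = 1/4 × 1/2 = 1/8 per child.
P(none) = (7/8)^4 = 2401/4096; P(at least one) = 1 − 2401/4096 = 1695/4096.

1695/4096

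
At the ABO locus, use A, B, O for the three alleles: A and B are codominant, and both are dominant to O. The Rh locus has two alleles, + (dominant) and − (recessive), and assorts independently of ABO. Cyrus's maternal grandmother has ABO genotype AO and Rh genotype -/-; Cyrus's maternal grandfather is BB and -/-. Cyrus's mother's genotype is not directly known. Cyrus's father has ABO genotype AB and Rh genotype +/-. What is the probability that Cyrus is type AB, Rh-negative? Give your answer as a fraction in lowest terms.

3/16

Cyrus's mother's ABO genotype from AO × BB: 1/2 AB, 1/2 BO.
Crossing each possibility with the father AB and summing P(type AB): 1/2·1/2 + 1/2·1/4 = 3/8.
Similarly for Rh via the mother's Rh distribution: P(Rh-) = 1/2.
Independent loci: 3/8 × 1/2 = 3/16.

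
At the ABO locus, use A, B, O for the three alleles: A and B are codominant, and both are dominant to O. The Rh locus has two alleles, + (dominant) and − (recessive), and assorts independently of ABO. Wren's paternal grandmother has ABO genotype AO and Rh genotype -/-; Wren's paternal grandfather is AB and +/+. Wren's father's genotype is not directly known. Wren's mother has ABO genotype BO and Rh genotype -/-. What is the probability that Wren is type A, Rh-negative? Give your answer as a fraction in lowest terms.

1/8

Wren's father's ABO genotype from AO × AB: 1/4 AA, 1/4 AB, 1/4 AO, 1/4 BO.
Crossing each possibility with the mother BO and summing P(type A): 1/4·1/2 + 1/4·1/4 + 1/4·1/4 + 1/4·0 = 1/4.
Similarly for Rh via the father's Rh distribution: P(Rh-) = 1/2.
Independent loci: 1/4 × 1/2 = 1/8.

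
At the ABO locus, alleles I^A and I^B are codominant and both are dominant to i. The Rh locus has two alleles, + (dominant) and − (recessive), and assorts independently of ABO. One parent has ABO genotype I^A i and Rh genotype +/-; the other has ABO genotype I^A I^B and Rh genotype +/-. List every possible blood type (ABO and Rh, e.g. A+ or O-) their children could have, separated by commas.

A+, A-, B+, B-, AB+, AB-

Gametes from I^A i × I^A I^B give offspring ABO genotypes I^A I^A, I^A I^B, I^A i, I^B i, i.e. phenotypes A, B, AB.
Rh cross +/- × +/- → phenotypes Rh+, Rh-.
Combining independently: A+, A-, B+, B-, AB+, AB-.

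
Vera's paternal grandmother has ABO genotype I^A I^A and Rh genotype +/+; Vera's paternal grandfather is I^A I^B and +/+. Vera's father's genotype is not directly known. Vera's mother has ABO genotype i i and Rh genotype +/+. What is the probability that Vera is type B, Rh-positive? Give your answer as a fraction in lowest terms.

Vera's father's ABO genotype from I^A I^A × I^A I^B: 1/2 I^A I^A, 1/2 I^A I^B.
Crossing each possibility with the mother i i and summing P(type B): 1/2·0 + 1/2·1/2 = 1/4.
Similarly for Rh via the father's Rh distribution: P(Rh+) = 1.
Independent loci: 1/4 × 1 = 1/4.

1/4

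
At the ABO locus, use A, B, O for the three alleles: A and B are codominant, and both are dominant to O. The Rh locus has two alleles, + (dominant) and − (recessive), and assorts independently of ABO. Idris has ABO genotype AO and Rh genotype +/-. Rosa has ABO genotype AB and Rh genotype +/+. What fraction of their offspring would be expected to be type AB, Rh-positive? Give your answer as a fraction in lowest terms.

1/4

ABO cross AO × AB → offspring phenotypes: 1/2 A, 1/4 B, 1/4 AB.
Rh cross +/- × +/+ → 1 Rh+.
Independent loci: P(type AB, Rh-positive) = 1/4 × 1 = 1/4.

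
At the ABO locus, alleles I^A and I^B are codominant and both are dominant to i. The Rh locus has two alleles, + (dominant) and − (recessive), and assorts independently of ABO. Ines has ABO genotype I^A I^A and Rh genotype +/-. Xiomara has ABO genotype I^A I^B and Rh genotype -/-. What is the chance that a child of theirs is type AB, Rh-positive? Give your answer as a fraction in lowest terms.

1/4

ABO cross I^A I^A × I^A I^B → offspring phenotypes: 1/2 A, 1/2 AB.
Rh cross +/- × -/- → 1/2 Rh+, 1/2 Rh-.
Independent loci: P(type AB, Rh-positive) = 1/2 × 1/2 = 1/4.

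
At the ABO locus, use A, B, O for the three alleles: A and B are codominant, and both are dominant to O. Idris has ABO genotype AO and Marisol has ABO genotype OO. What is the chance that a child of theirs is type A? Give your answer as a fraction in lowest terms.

ABO cross AO × OO → offspring phenotypes: 1/2 O, 1/2 A.
So P(type A) = 1/2.

1/2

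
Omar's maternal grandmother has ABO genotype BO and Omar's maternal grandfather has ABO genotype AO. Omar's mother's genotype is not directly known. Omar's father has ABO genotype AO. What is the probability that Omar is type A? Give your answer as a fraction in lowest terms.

Omar's mother's ABO genotype from BO × AO: 1/4 AB, 1/4 AO, 1/4 BO, 1/4 OO.
Crossing each possibility with the father AO and summing P(type A): 1/4·1/2 + 1/4·3/4 + 1/4·1/4 + 1/4·1/2 = 1/2.

1/2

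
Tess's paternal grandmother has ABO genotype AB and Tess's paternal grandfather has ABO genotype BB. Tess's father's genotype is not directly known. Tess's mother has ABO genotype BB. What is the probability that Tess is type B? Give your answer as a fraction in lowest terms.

3/4

Tess's father's ABO genotype from AB × BB: 1/2 AB, 1/2 BB.
Crossing each possibility with the mother BB and summing P(type B): 1/2·1/2 + 1/2·1 = 3/4.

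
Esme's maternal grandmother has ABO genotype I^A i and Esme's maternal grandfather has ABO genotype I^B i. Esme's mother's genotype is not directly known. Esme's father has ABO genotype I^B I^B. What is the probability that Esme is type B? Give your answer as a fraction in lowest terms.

3/4

Esme's mother's ABO genotype from I^A i × I^B i: 1/4 I^A I^B, 1/4 I^A i, 1/4 I^B i, 1/4 i i.
Crossing each possibility with the father I^B I^B and summing P(type B): 1/4·1/2 + 1/4·1/2 + 1/4·1 + 1/4·1 = 3/4.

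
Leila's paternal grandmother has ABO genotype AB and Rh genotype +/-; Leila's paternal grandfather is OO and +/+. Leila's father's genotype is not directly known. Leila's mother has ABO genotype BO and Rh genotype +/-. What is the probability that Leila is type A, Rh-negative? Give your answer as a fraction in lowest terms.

1/64

Leila's father's ABO genotype from AB × OO: 1/2 AO, 1/2 BO.
Crossing each possibility with the mother BO and summing P(type A): 1/2·1/4 + 1/2·0 = 1/8.
Similarly for Rh via the father's Rh distribution: P(Rh-) = 1/8.
Independent loci: 1/8 × 1/8 = 1/64.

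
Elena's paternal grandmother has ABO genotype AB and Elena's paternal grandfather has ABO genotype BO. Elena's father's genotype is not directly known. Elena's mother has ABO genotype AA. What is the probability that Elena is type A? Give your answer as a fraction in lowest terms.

Elena's father's ABO genotype from AB × BO: 1/4 AB, 1/4 AO, 1/4 BB, 1/4 BO.
Crossing each possibility with the mother AA and summing P(type A): 1/4·1/2 + 1/4·1 + 1/4·0 + 1/4·1/2 = 1/2.

1/2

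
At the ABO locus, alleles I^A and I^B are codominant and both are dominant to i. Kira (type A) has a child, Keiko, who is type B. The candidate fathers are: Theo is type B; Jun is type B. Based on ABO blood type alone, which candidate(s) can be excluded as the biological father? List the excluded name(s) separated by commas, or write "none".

none

A candidate is excluded only if no genotype consistent with his phenotype could produce a type B child with a type A mother.
Every candidate has at least one consistent genotype combination, so none can be excluded.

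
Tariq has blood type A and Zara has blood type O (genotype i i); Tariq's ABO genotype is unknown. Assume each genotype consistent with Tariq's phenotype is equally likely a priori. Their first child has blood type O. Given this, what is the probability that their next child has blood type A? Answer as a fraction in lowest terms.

1/2

Possible genotypes: Tariq ∈ {I^A I^A, I^A i}; Zara ∈ {i i}.
Weight each parental genotype pair by prior × P(type-O child):
  I^A i × i i: posterior weight 1; P(next child type A) = 1/2.
Weighted sum = 1/2.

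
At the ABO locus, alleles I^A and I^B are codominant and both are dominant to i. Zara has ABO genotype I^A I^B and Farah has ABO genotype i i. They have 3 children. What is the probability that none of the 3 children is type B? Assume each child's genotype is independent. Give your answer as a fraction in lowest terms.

ABO cross I^A I^B × i i → 1/2 A, 1/2 B.
So P(type B) = 1/2 per child.
P(not type B) = 1/2 for one child; (1/2)^3 = 1/8.

1/8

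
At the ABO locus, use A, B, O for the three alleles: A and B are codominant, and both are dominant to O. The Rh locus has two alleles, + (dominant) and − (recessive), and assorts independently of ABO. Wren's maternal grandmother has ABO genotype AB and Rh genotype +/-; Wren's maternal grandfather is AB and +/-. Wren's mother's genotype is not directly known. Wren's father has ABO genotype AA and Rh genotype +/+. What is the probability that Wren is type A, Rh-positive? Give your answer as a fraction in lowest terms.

1/2

Wren's mother's ABO genotype from AB × AB: 1/4 AA, 1/2 AB, 1/4 BB.
Crossing each possibility with the father AA and summing P(type A): 1/4·1 + 1/2·1/2 + 1/4·0 = 1/2.
Similarly for Rh via the mother's Rh distribution: P(Rh+) = 1.
Independent loci: 1/2 × 1 = 1/2.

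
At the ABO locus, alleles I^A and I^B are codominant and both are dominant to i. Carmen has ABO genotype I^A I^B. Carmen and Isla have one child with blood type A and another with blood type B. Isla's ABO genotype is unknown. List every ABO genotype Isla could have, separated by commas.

I^A I^B, I^A i, I^B i, i i

For each candidate genotype of Isla, check whether crossing it with I^A I^B can produce every observed child phenotype.
  I^A I^A → possible child types {A, AB} ✗
  I^A I^B → possible child types {A, B, AB} ✓
  I^A i → possible child types {A, B, AB} ✓
  I^B I^B → possible child types {B, AB} ✗
  I^B i → possible child types {A, B, AB} ✓
  i i → possible child types {A, B} ✓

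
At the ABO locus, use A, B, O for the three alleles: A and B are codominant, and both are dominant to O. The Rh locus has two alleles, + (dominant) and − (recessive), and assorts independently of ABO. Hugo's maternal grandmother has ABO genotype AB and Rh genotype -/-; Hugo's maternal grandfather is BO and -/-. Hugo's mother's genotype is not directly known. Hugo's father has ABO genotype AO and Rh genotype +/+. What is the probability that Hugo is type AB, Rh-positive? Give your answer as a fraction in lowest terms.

1/4

Hugo's mother's ABO genotype from AB × BO: 1/4 AB, 1/4 AO, 1/4 BB, 1/4 BO.
Crossing each possibility with the father AO and summing P(type AB): 1/4·1/4 + 1/4·0 + 1/4·1/2 + 1/4·1/4 = 1/4.
Similarly for Rh via the mother's Rh distribution: P(Rh+) = 1.
Independent loci: 1/4 × 1 = 1/4.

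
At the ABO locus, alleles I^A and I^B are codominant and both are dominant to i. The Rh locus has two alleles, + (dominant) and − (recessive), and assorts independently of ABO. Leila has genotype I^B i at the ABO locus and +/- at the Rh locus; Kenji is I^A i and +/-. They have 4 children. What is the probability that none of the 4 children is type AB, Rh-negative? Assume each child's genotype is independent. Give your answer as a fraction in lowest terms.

50625/65536

ABO cross I^B i × I^A i → 1/4 O, 1/4 A, 1/4 B, 1/4 AB.
Rh cross +/- × +/- → 3/4 Rh+, 1/4 Rh-; so P(type AB, Rh-negative) = 1/4 × 1/4 = 1/16 per child.
P(not type AB, Rh-negative) = 15/16 for one child; (15/16)^4 = 50625/65536.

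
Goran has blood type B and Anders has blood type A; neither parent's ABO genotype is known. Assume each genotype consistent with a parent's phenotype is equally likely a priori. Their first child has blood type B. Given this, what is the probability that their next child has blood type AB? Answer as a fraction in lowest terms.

5/12

Possible genotypes: Goran ∈ {BB, BO}; Anders ∈ {AA, AO}.
Weight each parental genotype pair by prior × P(type-B child):
  BB × AO: posterior weight 2/3; P(next child type AB) = 1/2.
  BO × AO: posterior weight 1/3; P(next child type AB) = 1/4.
Weighted sum = 5/12.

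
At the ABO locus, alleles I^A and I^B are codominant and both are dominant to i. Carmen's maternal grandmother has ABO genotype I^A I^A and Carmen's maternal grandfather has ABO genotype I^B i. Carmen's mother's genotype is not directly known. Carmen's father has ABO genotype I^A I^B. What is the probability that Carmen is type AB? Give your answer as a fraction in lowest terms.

Carmen's mother's ABO genotype from I^A I^A × I^B i: 1/2 I^A I^B, 1/2 I^A i.
Crossing each possibility with the father I^A I^B and summing P(type AB): 1/2·1/2 + 1/2·1/4 = 3/8.

3/8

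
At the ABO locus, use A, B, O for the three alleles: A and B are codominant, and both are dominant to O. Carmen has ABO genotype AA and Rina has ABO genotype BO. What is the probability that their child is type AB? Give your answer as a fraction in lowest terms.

ABO cross AA × BO → offspring phenotypes: 1/2 A, 1/2 AB.
So P(type AB) = 1/2.

1/2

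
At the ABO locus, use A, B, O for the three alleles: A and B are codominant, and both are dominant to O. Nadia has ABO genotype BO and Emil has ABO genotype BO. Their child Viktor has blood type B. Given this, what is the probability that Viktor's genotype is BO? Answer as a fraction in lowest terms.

2/3

Cross BO × BO → 1/4 BB, 1/2 BO, 1/4 OO.
Type-B genotypes among offspring: BB (1/4), BO (1/2); total 3/4.
P(BO | type B) = (1/2) / (3/4) = 2/3.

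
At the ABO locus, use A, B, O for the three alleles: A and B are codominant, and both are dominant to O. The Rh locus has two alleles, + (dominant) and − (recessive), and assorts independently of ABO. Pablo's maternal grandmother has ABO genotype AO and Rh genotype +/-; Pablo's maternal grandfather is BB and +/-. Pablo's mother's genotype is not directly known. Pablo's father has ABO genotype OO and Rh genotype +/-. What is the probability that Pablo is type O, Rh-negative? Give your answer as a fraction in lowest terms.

Pablo's mother's ABO genotype from AO × BB: 1/2 AB, 1/2 BO.
Crossing each possibility with the father OO and summing P(type O): 1/2·0 + 1/2·1/2 = 1/4.
Similarly for Rh via the mother's Rh distribution: P(Rh-) = 1/4.
Independent loci: 1/4 × 1/4 = 1/16.

1/16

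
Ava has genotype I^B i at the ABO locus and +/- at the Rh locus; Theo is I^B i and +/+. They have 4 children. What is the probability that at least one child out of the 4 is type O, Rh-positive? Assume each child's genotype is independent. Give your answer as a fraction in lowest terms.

ABO cross I^B i × I^B i → 1/4 O, 3/4 B.
Rh cross +/- × +/+ → 1 Rh+; so P(type O, Rh-positive) = 1/4 × 1 = 1/4 per child.
P(none) = (3/4)^4 = 81/256; P(at least one) = 1 − 81/256 = 175/256.

175/256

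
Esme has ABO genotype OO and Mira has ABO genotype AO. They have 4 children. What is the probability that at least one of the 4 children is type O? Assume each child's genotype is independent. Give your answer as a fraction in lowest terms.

15/16

ABO cross OO × AO → 1/2 O, 1/2 A.
So P(type O) = 1/2 per child.
P(none) = (1/2)^4 = 1/16; P(at least one) = 1 − 1/16 = 15/16.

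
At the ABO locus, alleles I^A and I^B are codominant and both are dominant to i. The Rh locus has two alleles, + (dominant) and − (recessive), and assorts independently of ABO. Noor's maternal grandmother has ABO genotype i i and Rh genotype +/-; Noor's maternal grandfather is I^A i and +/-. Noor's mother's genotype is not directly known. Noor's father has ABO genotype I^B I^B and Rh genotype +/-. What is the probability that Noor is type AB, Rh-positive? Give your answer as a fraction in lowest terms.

Noor's mother's ABO genotype from i i × I^A i: 1/2 I^A i, 1/2 i i.
Crossing each possibility with the father I^B I^B and summing P(type AB): 1/2·1/2 + 1/2·0 = 1/4.
Similarly for Rh via the mother's Rh distribution: P(Rh+) = 3/4.
Independent loci: 1/4 × 3/4 = 3/16.

3/16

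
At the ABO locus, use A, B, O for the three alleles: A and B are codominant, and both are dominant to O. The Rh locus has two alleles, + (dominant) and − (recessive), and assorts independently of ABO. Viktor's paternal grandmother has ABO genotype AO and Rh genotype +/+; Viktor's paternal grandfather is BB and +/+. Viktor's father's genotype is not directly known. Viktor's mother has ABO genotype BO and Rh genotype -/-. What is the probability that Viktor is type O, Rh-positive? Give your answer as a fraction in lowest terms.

Viktor's father's ABO genotype from AO × BB: 1/2 AB, 1/2 BO.
Crossing each possibility with the mother BO and summing P(type O): 1/2·0 + 1/2·1/4 = 1/8.
Similarly for Rh via the father's Rh distribution: P(Rh+) = 1.
Independent loci: 1/8 × 1 = 1/8.

1/8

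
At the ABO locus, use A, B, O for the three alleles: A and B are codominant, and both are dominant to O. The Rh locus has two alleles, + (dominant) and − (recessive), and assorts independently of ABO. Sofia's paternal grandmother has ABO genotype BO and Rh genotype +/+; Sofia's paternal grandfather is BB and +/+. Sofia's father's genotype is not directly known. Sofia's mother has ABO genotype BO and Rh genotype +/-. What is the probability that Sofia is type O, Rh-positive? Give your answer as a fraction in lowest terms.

Sofia's father's ABO genotype from BO × BB: 1/2 BB, 1/2 BO.
Crossing each possibility with the mother BO and summing P(type O): 1/2·0 + 1/2·1/4 = 1/8.
Similarly for Rh via the father's Rh distribution: P(Rh+) = 1.
Independent loci: 1/8 × 1 = 1/8.

1/8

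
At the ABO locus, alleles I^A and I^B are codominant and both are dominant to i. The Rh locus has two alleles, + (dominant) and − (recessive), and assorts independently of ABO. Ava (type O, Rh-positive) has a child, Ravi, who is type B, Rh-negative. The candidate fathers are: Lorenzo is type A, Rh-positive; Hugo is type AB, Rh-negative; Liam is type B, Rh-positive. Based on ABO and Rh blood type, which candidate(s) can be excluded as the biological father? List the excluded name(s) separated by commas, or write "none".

Lorenzo

A candidate is excluded only if no genotype consistent with his phenotype could produce a type B, Rh-negative child with a type O, Rh-positive mother.
Lorenzo (type A, Rh+): no genotype consistent with that phenotype can produce a type-B Rh- child with a type-O mother.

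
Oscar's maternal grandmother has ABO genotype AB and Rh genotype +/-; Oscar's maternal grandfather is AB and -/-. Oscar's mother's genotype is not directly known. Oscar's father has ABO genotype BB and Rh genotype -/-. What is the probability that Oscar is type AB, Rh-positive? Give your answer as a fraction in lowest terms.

1/8

Oscar's mother's ABO genotype from AB × AB: 1/4 AA, 1/2 AB, 1/4 BB.
Crossing each possibility with the father BB and summing P(type AB): 1/4·1 + 1/2·1/2 + 1/4·0 = 1/2.
Similarly for Rh via the mother's Rh distribution: P(Rh+) = 1/4.
Independent loci: 1/2 × 1/4 = 1/8.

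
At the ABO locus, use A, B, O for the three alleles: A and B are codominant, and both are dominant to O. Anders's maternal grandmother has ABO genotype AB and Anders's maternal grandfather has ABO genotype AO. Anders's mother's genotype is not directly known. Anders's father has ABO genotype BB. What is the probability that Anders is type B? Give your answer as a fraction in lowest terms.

1/2

Anders's mother's ABO genotype from AB × AO: 1/4 AA, 1/4 AB, 1/4 AO, 1/4 BO.
Crossing each possibility with the father BB and summing P(type B): 1/4·0 + 1/4·1/2 + 1/4·1/2 + 1/4·1 = 1/2.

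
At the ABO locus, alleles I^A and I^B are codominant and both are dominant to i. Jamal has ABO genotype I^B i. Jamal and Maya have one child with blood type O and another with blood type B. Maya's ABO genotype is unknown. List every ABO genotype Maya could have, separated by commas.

For each candidate genotype of Maya, check whether crossing it with I^B i can produce every observed child phenotype.
  I^A I^A → possible child types {A, AB} ✗
  I^A I^B → possible child types {A, B, AB} ✗
  I^A i → possible child types {O, A, B, AB} ✓
  I^B I^B → possible child types {B} ✗
  I^B i → possible child types {O, B} ✓
  i i → possible child types {O, B} ✓

I^A i, I^B i, i i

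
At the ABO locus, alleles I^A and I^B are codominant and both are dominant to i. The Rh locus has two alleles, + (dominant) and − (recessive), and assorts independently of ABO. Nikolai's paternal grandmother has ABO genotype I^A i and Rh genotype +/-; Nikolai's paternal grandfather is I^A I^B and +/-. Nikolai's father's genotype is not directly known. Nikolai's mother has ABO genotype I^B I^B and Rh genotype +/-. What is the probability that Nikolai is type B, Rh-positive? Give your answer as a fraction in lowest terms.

3/8

Nikolai's father's ABO genotype from I^A i × I^A I^B: 1/4 I^A I^A, 1/4 I^A I^B, 1/4 I^A i, 1/4 I^B i.
Crossing each possibility with the mother I^B I^B and summing P(type B): 1/4·0 + 1/4·1/2 + 1/4·1/2 + 1/4·1 = 1/2.
Similarly for Rh via the father's Rh distribution: P(Rh+) = 3/4.
Independent loci: 1/2 × 3/4 = 3/8.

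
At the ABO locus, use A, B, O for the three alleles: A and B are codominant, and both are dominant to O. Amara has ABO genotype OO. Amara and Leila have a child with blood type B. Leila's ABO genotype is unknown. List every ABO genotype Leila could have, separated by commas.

AB, BB, BO

For each candidate genotype of Leila, check whether crossing it with OO can produce every observed child phenotype.
  AA → possible child types {A} ✗
  AB → possible child types {A, B} ✓
  AO → possible child types {O, A} ✗
  BB → possible child types {B} ✓
  BO → possible child types {O, B} ✓
  OO → possible child types {O} ✗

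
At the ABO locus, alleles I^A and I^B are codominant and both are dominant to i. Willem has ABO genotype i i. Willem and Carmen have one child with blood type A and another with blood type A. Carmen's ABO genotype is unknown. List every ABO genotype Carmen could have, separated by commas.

I^A I^A, I^A I^B, I^A i

For each candidate genotype of Carmen, check whether crossing it with i i can produce every observed child phenotype.
  I^A I^A → possible child types {A} ✓
  I^A I^B → possible child types {A, B} ✓
  I^A i → possible child types {O, A} ✓
  I^B I^B → possible child types {B} ✗
  I^B i → possible child types {O, B} ✗
  i i → possible child types {O} ✗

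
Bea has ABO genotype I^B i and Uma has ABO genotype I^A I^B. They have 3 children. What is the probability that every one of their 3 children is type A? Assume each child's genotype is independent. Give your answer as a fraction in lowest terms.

1/64

ABO cross I^B i × I^A I^B → 1/4 A, 1/2 B, 1/4 AB.
So P(type A) = 1/4 per child.
All 3 independent: (1/4)^3 = 1/64.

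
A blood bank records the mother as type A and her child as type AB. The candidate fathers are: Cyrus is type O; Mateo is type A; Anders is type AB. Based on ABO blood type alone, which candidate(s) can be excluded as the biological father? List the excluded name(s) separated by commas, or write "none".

A candidate is excluded only if no genotype consistent with his phenotype could produce a type AB child with a type A mother.
Cyrus (type O): no genotype consistent with that phenotype can produce a type-AB child with a type-A mother.
Mateo (type A): no genotype consistent with that phenotype can produce a type-AB child with a type-A mother.

Cyrus, Mateo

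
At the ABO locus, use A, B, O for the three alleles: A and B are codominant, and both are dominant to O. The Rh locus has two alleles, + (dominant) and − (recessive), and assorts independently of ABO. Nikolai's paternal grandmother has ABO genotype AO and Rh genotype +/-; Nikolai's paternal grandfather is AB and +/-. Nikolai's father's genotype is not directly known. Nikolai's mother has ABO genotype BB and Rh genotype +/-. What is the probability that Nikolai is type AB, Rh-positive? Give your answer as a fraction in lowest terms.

3/8

Nikolai's father's ABO genotype from AO × AB: 1/4 AA, 1/4 AB, 1/4 AO, 1/4 BO.
Crossing each possibility with the mother BB and summing P(type AB): 1/4·1 + 1/4·1/2 + 1/4·1/2 + 1/4·0 = 1/2.
Similarly for Rh via the father's Rh distribution: P(Rh+) = 3/4.
Independent loci: 1/2 × 3/4 = 3/8.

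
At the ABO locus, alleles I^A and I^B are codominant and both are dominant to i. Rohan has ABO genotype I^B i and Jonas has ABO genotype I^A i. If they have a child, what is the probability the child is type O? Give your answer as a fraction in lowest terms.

1/4

ABO cross I^B i × I^A i → offspring phenotypes: 1/4 O, 1/4 A, 1/4 B, 1/4 AB.
So P(type O) = 1/4.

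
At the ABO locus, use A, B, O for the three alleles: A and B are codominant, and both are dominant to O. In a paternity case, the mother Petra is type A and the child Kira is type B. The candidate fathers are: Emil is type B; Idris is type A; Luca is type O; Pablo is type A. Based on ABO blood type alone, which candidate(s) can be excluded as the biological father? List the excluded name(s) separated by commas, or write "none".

Idris, Luca, Pablo

A candidate is excluded only if no genotype consistent with his phenotype could produce a type B child with a type A mother.
Idris (type A): no genotype consistent with that phenotype can produce a type-B child with a type-A mother.
Luca (type O): no genotype consistent with that phenotype can produce a type-B child with a type-A mother.
Pablo (type A): no genotype consistent with that phenotype can produce a type-B child with a type-A mother.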